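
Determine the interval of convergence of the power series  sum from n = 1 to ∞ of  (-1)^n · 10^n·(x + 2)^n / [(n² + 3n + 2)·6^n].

The ratio of consecutive coefficients is [(n² + 3n + 2)/((n+1)² + 3(n+1) + 2)] · 10/6 → 5/3.
Thus R = 1/(5/3) = 3/5.
Endpoint x = -7/5: the series is dominated by a constant times Σ 1/n², which converges (p = 2 > 1).
At x = -13/5: the terms are on the order of 1/n², so the series converges absolutely by comparison with the p-series (p = 2 > 1).

[-13/5, -7/5]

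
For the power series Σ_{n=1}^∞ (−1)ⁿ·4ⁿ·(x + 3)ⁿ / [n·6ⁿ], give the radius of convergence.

Ratio test: |a_{n+1}/a_n| = [n/(n+1)] · 4/6 → 2/3 as n → ∞.
Convergence for |x + 3| · 2/3 < 1, i.e. |x + 3| < 3/2. So R = 3/2.

R = 3/2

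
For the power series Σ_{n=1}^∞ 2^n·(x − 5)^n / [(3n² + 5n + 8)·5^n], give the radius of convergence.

R = 5/2

By the ratio test, |a_{n+1}/a_n| = [(3n² + 5n + 8)/(3(n+1)² + 5(n+1) + 8)] · 2/5 → 2/5.
Convergence for |x − 5| · 2/5 < 1, i.e. |x − 5| < 5/2. So R = 5/2.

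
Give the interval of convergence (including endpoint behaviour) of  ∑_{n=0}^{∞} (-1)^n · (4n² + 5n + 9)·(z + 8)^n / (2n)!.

By the ratio test, |a_{n+1}/a_n| = (4(n+1)² + 5(n+1) + 9)/(4n² + 5n + 9) · 1/[(2n+1)·(2n+2)] → 0.
The limit is 0, so the series converges for all z; R = ∞.

(−∞, ∞)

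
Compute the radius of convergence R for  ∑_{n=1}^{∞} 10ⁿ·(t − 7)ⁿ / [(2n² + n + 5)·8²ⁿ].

R = 32/5

Ratio test: |a_{n+1}/a_n| = [(2n² + n + 5)/(2(n+1)² + (n+1) + 5)] · 10/64 → 5/32 as n → ∞.
Convergence for |t − 7| · 5/32 < 1, i.e. |t − 7| < 32/5. So R = 32/5.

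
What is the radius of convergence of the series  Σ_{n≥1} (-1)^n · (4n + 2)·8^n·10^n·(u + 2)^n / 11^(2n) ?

Apply the ratio test: |a_{n+1}| / |a_n| = [(4(n+1) + 2)/(4n + 2)] · 8·10/121, which tends to 80/121 as n → ∞.
Convergence for |u + 2| · 80/121 < 1, i.e. |u + 2| < 121/80. So R = 121/80.

R = 121/80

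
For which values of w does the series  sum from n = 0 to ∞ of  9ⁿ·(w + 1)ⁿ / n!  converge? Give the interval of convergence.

(−∞, ∞)

Ratio test: |a_{n+1}/a_n| = 9 · 1/(n+1) → 0 as n → ∞.
The limit is 0, so the series converges for all w; R = ∞.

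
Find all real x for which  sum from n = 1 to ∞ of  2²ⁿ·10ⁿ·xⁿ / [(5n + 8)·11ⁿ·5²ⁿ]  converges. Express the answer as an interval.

[-55/8, 55/8)

The ratio of consecutive coefficients is [(5n + 8)/(5(n+1) + 8)] · 4·10/(11·25) → 8/55.
Thus R = 1/(8/55) = 55/8.
Endpoint x = 55/8: the terms behave like c/n; limit comparison with the harmonic series gives divergence.
Endpoint x = -55/8: the terms alternate in sign and decrease monotonically to 0 in absolute value (size ~ c/n), so the alternating series test gives convergence.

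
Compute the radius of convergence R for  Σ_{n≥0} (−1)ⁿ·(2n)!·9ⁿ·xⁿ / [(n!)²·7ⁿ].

R = 7/36

Ratio test: |a_{n+1}/a_n| = (2n+1)·(2n+2)/(n+1)² · 9/7 → 36/7 as n → ∞.
The series converges when 36/7 · |x| < 1, giving R = 7/36.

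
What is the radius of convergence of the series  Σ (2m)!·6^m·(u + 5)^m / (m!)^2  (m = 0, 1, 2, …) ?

Ratio test: |a_{m+1}/a_m| = (2m+1)·(2m+2)/(m+1)² · 6 → 24 as m → ∞.
The series converges when 24 · |u + 5| < 1, giving R = 1/24.

R = 1/24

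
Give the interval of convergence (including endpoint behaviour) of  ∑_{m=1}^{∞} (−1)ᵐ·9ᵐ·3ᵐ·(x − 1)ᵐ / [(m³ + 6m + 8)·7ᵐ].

[20/27, 34/27]

Apply the ratio test: |a_{m+1}| / |a_m| = [(m³ + 6m + 8)/((m+1)³ + 6(m+1) + 8)] · 9·3/7, which tends to 27/7 as m → ∞.
The series converges when 27/7 · |x − 1| < 1, giving R = 7/27.
Check x = 34/27: the terms are on the order of 1/m³, so the series converges absolutely by comparison with the p-series (p = 3 > 1).
At x = 20/27: the terms are on the order of 1/m³, so the series converges absolutely by comparison with the p-series (p = 3 > 1).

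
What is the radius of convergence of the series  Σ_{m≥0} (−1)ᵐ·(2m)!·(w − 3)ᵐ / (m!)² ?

The ratio of consecutive coefficients is (2m+1)·(2m+2)/(m+1)² → 4.
Thus R = 1/(4) = 1/4.

R = 1/4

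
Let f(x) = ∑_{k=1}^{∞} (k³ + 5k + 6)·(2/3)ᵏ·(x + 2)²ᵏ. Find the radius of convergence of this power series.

R = √6/2

Apply the ratio test: |a_{k+1}| / |a_k| = [((k+1)³ + 5(k+1) + 6)/(k³ + 5k + 6)] · 2/3, which tends to 2/3 as k → ∞.
Successive powers of (x + 2) differ by 2, so the series converges when |x + 2|² · 2/3 < 1, i.e. |x + 2| < √(3/2). So R = √6/2.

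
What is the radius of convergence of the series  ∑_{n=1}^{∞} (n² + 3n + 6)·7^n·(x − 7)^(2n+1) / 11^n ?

R = √77/7

Ratio test: |a_{n+1}/a_n| = [((n+1)² + 3(n+1) + 6)/(n² + 3n + 6)] · 7/11 → 7/11 as n → ∞.
Writing y = (x − 7)², the series in y has radius 11/7, so |x − 7| < √(11/7) and R = √77/7.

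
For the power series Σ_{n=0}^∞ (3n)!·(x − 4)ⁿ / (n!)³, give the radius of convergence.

Ratio test: |a_{n+1}/a_n| = (3n+1)·(3n+2)·(3n+3)/(n+1)³ → 27 as n → ∞.
Hence the series converges for |x − 4| < 1/(27) = 1/27, so the radius of convergence is 1/27.

R = 1/27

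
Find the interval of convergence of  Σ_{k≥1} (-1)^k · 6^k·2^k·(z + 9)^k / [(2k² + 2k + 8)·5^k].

Ratio test: |a_{k+1}/a_k| = [(2k² + 2k + 8)/(2(k+1)² + 2(k+1) + 8)] · 6·2/5 → 12/5 as k → ∞.
Hence the series converges for |z + 9| < 1/(12/5) = 5/12, so the radius of convergence is 5/12.
At z = -103/12: absolute convergence follows by limit comparison with Σ 1/k².
Endpoint z = -113/12: the series is dominated by a constant times Σ 1/k², which converges (p = 2 > 1).

[-113/12, -103/12]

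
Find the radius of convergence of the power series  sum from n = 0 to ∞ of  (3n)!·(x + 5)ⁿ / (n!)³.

The ratio of consecutive coefficients is (3n+1)·(3n+2)·(3n+3)/(n+1)³ → 27.
Hence the series converges for |x + 5| < 1/(27) = 1/27, so the radius of convergence is 1/27.

R = 1/27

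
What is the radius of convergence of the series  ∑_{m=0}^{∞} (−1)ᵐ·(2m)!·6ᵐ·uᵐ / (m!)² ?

Ratio test: |a_{m+1}/a_m| = (2m+1)·(2m+2)/(m+1)² · 6 → 24 as m → ∞.
Thus R = 1/(24) = 1/24.

R = 1/24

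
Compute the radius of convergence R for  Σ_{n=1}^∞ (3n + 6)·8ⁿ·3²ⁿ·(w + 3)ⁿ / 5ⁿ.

Ratio test: |a_{n+1}/a_n| = [(3(n+1) + 6)/(3n + 6)] · 8·9/5 → 72/5 as n → ∞.
Thus R = 1/(72/5) = 5/72.

R = 5/72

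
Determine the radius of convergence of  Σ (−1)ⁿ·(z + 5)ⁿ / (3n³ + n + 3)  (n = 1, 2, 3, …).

By the ratio test, |a_{n+1}/a_n| = (3n³ + n + 3)/(3(n+1)³ + (n+1) + 3) → 1.
Convergence for |z + 5| < 1, so R = 1.

R = 1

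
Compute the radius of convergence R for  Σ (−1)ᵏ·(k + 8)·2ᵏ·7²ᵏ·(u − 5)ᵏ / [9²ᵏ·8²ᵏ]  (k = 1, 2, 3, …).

R = 2592/49

Apply the ratio test: |a_{k+1}| / |a_k| = [((k+1) + 8)/(k + 8)] · 2·49/(81·64), which tends to 49/2592 as k → ∞.
Convergence for |u − 5| · 49/2592 < 1, i.e. |u − 5| < 2592/49. So R = 2592/49.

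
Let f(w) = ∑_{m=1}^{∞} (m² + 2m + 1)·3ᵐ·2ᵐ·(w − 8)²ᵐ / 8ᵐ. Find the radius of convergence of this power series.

Ratio test: |a_{m+1}/a_m| = [((m+1)² + 2(m+1) + 1)/(m² + 2m + 1)] · 3·2/8 → 3/4 as m → ∞.
Since the exponent of (w − 8) increases by 2 each term, convergence requires |w − 8|² < 4/3, hence R = 2√3/3.

R = 2√3/3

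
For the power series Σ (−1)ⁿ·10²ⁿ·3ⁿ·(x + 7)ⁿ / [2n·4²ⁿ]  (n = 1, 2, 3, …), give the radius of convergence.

By the ratio test, |a_{n+1}/a_n| = [2n/2(n+1)] · 100·3/16 → 75/4.
Hence the series converges for |x + 7| < 1/(75/4) = 4/75, so the radius of convergence is 4/75.

R = 4/75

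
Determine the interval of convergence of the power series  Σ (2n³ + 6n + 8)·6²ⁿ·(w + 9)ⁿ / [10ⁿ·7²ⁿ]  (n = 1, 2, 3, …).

(-407/18, 83/18)

Ratio test: |a_{n+1}/a_n| = [(2(n+1)³ + 6(n+1) + 8)/(2n³ + 6n + 8)] · 36/(10·49) → 18/245 as n → ∞.
Convergence for |w + 9| · 18/245 < 1, i.e. |w + 9| < 245/18. So R = 245/18.
When w = 83/18, the terms do not tend to 0, so the series diverges.
When w = -407/18, the n-th term does not approach 0; divergence by the term test.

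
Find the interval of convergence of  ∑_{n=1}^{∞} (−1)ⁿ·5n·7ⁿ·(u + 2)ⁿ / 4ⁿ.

(-18/7, -10/7)

By the ratio test, |a_{n+1}/a_n| = [5(n+1)/5n] · 7/4 → 7/4.
Thus R = 1/(7/4) = 4/7.
When u = -10/7, the n-th term does not approach 0; divergence by the term test.
Endpoint u = -18/7: the n-th term does not approach 0; divergence by the term test.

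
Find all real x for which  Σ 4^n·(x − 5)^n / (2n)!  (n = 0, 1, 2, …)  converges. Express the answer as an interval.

Ratio test: |a_{n+1}/a_n| = 4 · 1/[(2n+1)·(2n+2)] → 0 as n → ∞.
The limit is 0, so the series converges for all x; R = ∞.

(−∞, ∞)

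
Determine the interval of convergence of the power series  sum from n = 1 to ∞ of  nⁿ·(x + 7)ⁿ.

By the Cauchy root test, |a_n|^(1/n) = n → ∞.
The root grows without bound, so R = 0 (convergence only at x = -7).

{-7}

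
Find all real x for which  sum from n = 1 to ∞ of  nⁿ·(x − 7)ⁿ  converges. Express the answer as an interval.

Root test: |a_n|^(1/n) = n → ∞.
The root grows without bound, so R = 0 (convergence only at x = 7).

{7}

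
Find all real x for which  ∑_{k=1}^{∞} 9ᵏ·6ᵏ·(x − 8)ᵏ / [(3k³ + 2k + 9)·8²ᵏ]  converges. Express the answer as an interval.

Apply the ratio test: |a_{k+1}| / |a_k| = [(3k³ + 2k + 9)/(3(k+1)³ + 2(k+1) + 9)] · 9·6/64, which tends to 27/32 as k → ∞.
The series converges when 27/32 · |x − 8| < 1, giving R = 32/27.
When x = 248/27, absolute convergence follows by limit comparison with Σ 1/k³.
Check x = 184/27: absolute convergence follows by limit comparison with Σ 1/k³.

[184/27, 248/27]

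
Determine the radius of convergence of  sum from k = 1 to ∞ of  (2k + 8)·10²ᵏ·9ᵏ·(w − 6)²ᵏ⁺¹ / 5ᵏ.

By the ratio test, |a_{k+1}/a_k| = [(2(k+1) + 8)/(2k + 8)] · 100·9/5 → 180.
Since the exponent of (w − 6) increases by 2 each term, convergence requires |w − 6|² < 1/180, hence R = √5/30.

R = √5/30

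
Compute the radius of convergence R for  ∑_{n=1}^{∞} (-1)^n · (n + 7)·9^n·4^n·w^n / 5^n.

By the ratio test, |a_{n+1}/a_n| = [((n+1) + 7)/(n + 7)] · 9·4/5 → 36/5.
Convergence for |w| · 36/5 < 1, i.e. |w| < 5/36. So R = 5/36.

R = 5/36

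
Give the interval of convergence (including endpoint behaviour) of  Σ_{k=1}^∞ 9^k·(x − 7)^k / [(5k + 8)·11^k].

[52/9, 74/9)

The ratio of consecutive coefficients is [(5k + 8)/(5(k+1) + 8)] · 9/11 → 9/11.
Thus R = 1/(9/11) = 11/9.
When x = 74/9, the terms are asymptotic to a nonzero constant times 1/k, so the series diverges by limit comparison with Σ 1/k.
Endpoint x = 52/9: an alternating series whose terms decrease to 0 in absolute value, so it converges by the Leibniz criterion.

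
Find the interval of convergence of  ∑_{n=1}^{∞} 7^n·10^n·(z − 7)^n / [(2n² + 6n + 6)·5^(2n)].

[93/14, 103/14]

Ratio test: |a_{n+1}/a_n| = [(2n² + 6n + 6)/(2(n+1)² + 6(n+1) + 6)] · 7·10/25 → 14/5 as n → ∞.
The series converges when 14/5 · |z − 7| < 1, giving R = 5/14.
Endpoint z = 103/14: absolute convergence follows by limit comparison with Σ 1/n².
When z = 93/14, the series is dominated by a constant times Σ 1/n², which converges (p = 2 > 1).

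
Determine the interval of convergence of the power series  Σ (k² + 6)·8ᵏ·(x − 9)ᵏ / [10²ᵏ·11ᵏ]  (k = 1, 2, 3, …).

By the ratio test, |a_{k+1}/a_k| = [((k+1)² + 6)/(k² + 6)] · 8/(100·11) → 2/275.
Thus R = 1/(2/275) = 275/2.
When x = 293/2, the k-th term does not approach 0; divergence by the term test.
When x = -257/2, the k-th term does not approach 0; divergence by the term test.

(-257/2, 293/2)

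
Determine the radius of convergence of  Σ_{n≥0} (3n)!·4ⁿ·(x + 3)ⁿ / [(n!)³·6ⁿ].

R = 1/18

Ratio test: |a_{n+1}/a_n| = (3n+1)·(3n+2)·(3n+3)/(n+1)³ · 4/6 → 18 as n → ∞.
Convergence for |x + 3| · 18 < 1, i.e. |x + 3| < 1/18. So R = 1/18.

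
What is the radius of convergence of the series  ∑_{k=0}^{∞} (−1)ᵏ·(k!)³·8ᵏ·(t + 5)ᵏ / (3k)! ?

By the ratio test, |a_{k+1}/a_k| = (k+1)³/[(3k+1)·(3k+2)·(3k+3)] · 8 → 8/27.
Thus R = 1/(8/27) = 27/8.

R = 27/8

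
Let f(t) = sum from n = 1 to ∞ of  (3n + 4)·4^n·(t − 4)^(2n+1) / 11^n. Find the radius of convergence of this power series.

Ratio test: |a_{n+1}/a_n| = [(3(n+1) + 4)/(3n + 4)] · 4/11 → 4/11 as n → ∞.
Since the exponent of (t − 4) increases by 2 each term, convergence requires |t − 4|² < 11/4, hence R = √11/2.

R = √11/2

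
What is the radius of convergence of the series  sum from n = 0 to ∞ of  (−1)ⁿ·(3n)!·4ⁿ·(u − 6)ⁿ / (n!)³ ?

Apply the ratio test: |a_{n+1}| / |a_n| = (3n+1)·(3n+2)·(3n+3)/(n+1)³ · 4, which tends to 108 as n → ∞.
Hence the series converges for |u − 6| < 1/(108) = 1/108, so the radius of convergence is 1/108.

R = 1/108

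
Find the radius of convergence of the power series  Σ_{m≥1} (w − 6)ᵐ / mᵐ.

Root test: |a_m|^(1/m) = 1/m → 0.
Since the m-th root of |a_m| tends to 0, the series converges for all real w; R = ∞.

R = ∞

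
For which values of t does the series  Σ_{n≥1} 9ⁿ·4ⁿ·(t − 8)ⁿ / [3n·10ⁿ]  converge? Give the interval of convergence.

The ratio of consecutive coefficients is [3n/3(n+1)] · 9·4/10 → 18/5.
The series converges when 18/5 · |t − 8| < 1, giving R = 5/18.
When t = 149/18, the terms are asymptotic to a nonzero constant times 1/n, so the series diverges by limit comparison with Σ 1/n.
Endpoint t = 139/18: convergence follows from the alternating series test (terms decrease monotonically to 0).

[139/18, 149/18)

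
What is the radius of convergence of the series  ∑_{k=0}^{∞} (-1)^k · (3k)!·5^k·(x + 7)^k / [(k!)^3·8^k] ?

R = 8/135

Apply the ratio test: |a_{k+1}| / |a_k| = (3k+1)·(3k+2)·(3k+3)/(k+1)³ · 5/8, which tends to 135/8 as k → ∞.
Hence the series converges for |x + 7| < 1/(135/8) = 8/135, so the radius of convergence is 8/135.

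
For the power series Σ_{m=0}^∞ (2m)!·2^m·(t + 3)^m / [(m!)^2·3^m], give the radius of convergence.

Ratio test: |a_{m+1}/a_m| = (2m+1)·(2m+2)/(m+1)² · 2/3 → 8/3 as m → ∞.
Thus R = 1/(8/3) = 3/8.

R = 3/8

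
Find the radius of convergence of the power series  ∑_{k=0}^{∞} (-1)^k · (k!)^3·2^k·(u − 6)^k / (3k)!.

By the ratio test, |a_{k+1}/a_k| = (k+1)³/[(3k+1)·(3k+2)·(3k+3)] · 2 → 2/27.
Convergence for |u − 6| · 2/27 < 1, i.e. |u − 6| < 27/2. So R = 27/2.

R = 27/2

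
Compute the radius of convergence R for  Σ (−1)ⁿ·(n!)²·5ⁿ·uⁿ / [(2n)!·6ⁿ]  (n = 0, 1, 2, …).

Ratio test: |a_{n+1}/a_n| = (n+1)²/[(2n+1)·(2n+2)] · 5/6 → 5/24 as n → ∞.
Hence the series converges for |u| < 1/(5/24) = 24/5, so the radius of convergence is 24/5.

R = 24/5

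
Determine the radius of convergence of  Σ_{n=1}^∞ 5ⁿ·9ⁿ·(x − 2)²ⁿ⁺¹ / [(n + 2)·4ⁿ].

R = 2√5/15

The ratio of consecutive coefficients is [(n + 2)/((n+1) + 2)] · 5·9/4 → 45/4.
Successive powers of (x − 2) differ by 2, so the series converges when |x − 2|² · 45/4 < 1, i.e. |x − 2| < √(4/45). So R = 2√5/15.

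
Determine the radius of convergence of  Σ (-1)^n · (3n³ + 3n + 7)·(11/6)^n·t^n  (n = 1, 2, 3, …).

R = 6/11

Ratio test: |a_{n+1}/a_n| = [(3(n+1)³ + 3(n+1) + 7)/(3n³ + 3n + 7)] · 11/6 → 11/6 as n → ∞.
The series converges when 11/6 · |t| < 1, giving R = 6/11.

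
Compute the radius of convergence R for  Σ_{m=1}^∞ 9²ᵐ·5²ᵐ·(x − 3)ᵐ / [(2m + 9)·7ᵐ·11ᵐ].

R = 77/2025

Apply the ratio test: |a_{m+1}| / |a_m| = [(2m + 9)/(2(m+1) + 9)] · 81·25/(7·11), which tends to 2025/77 as m → ∞.
Thus R = 1/(2025/77) = 77/2025.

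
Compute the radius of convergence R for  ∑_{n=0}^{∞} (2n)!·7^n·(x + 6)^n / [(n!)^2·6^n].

Apply the ratio test: |a_{n+1}| / |a_n| = (2n+1)·(2n+2)/(n+1)² · 7/6, which tends to 14/3 as n → ∞.
Convergence for |x + 6| · 14/3 < 1, i.e. |x + 6| < 3/14. So R = 3/14.

R = 3/14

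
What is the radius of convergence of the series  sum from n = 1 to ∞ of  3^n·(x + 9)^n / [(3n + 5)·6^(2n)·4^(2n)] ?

R = 192

Ratio test: |a_{n+1}/a_n| = [(3n + 5)/(3(n+1) + 5)] · 3/(36·16) → 1/192 as n → ∞.
Convergence for |x + 9| · 1/192 < 1, i.e. |x + 9| < 192. So R = 192.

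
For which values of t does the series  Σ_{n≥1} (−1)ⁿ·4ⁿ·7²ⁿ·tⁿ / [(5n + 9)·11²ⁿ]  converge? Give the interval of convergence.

(-121/196, 121/196]

Apply the ratio test: |a_{n+1}| / |a_n| = [(5n + 9)/(5(n+1) + 9)] · 4·49/121, which tends to 196/121 as n → ∞.
The series converges when 196/121 · |t| < 1, giving R = 121/196.
Check t = 121/196: the terms alternate in sign and decrease monotonically to 0 in absolute value (size ~ c/n), so the alternating series test gives convergence.
Endpoint t = -121/196: comparison with the harmonic series Σ 1/n shows the series diverges.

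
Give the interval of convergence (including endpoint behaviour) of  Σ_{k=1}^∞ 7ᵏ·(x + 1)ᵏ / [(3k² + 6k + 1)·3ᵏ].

The ratio of consecutive coefficients is [(3k² + 6k + 1)/(3(k+1)² + 6(k+1) + 1)] · 7/3 → 7/3.
Thus R = 1/(7/3) = 3/7.
When x = -4/7, the series is dominated by a constant times Σ 1/k², which converges (p = 2 > 1).
Check x = -10/7: absolute convergence follows by limit comparison with Σ 1/k².

[-10/7, -4/7]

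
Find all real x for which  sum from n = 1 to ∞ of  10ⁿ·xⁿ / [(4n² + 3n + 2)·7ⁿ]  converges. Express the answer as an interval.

The ratio of consecutive coefficients is [(4n² + 3n + 2)/(4(n+1)² + 3(n+1) + 2)] · 10/7 → 10/7.
Hence the series converges for |x| < 1/(10/7) = 7/10, so the radius of convergence is 7/10.
Endpoint x = 7/10: the series is dominated by a constant times Σ 1/n², which converges (p = 2 > 1).
Check x = -7/10: the terms are on the order of 1/n², so the series converges absolutely by comparison with the p-series (p = 2 > 1).

[-7/10, 7/10]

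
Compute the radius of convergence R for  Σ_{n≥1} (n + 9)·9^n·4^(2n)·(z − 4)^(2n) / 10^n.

R = √10/12

Ratio test: |a_{n+1}/a_n| = [((n+1) + 9)/(n + 9)] · 9·16/10 → 72/5 as n → ∞.
Writing y = (z − 4)², the series in y has radius 5/72, so |z − 4| < √(5/72) and R = √10/12.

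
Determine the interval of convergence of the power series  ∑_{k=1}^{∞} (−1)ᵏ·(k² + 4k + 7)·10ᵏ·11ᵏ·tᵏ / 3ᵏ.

By the ratio test, |a_{k+1}/a_k| = [((k+1)² + 4(k+1) + 7)/(k² + 4k + 7)] · 10·11/3 → 110/3.
Convergence for |t| · 110/3 < 1, i.e. |t| < 3/110. So R = 3/110.
Endpoint t = 3/110: the terms have absolute value of order k², which does not tend to 0, so the series diverges by the divergence test.
Check t = -3/110: the terms do not tend to 0, so the series diverges.

(-3/110, 3/110)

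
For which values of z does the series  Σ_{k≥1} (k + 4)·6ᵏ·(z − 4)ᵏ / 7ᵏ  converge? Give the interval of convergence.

(17/6, 31/6)

By the ratio test, |a_{k+1}/a_k| = [((k+1) + 4)/(k + 4)] · 6/7 → 6/7.
Hence the series converges for |z − 4| < 1/(6/7) = 7/6, so the radius of convergence is 7/6.
Endpoint z = 31/6: the terms do not tend to 0, so the series diverges.
Check z = 17/6: the terms have absolute value of order k, which does not tend to 0, so the series diverges by the divergence test.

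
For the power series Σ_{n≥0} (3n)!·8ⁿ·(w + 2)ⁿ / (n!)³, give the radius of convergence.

The ratio of consecutive coefficients is (3n+1)·(3n+2)·(3n+3)/(n+1)³ · 8 → 216.
Thus R = 1/(216) = 1/216.

R = 1/216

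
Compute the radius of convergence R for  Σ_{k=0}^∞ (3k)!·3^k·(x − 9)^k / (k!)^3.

R = 1/81

By the ratio test, |a_{k+1}/a_k| = (3k+1)·(3k+2)·(3k+3)/(k+1)³ · 3 → 81.
Hence the series converges for |x − 9| < 1/(81) = 1/81, so the radius of convergence is 1/81.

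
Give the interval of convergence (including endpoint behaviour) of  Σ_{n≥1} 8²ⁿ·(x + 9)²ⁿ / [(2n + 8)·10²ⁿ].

By the ratio test, |a_{n+1}/a_n| = [(2n + 8)/(2(n+1) + 8)] · 64/100 → 16/25.
Successive powers of (x + 9) differ by 2, so the series converges when |x + 9|² · 16/25 < 1, i.e. |x + 9| < √(25/16) = 5/4. So R = 5/4.
Endpoint x = -31/4: the terms are asymptotic to a nonzero constant times 1/n, so the series diverges by limit comparison with Σ 1/n.
When x = -41/4, the terms behave like c/n; limit comparison with the harmonic series gives divergence.

(-41/4, -31/4)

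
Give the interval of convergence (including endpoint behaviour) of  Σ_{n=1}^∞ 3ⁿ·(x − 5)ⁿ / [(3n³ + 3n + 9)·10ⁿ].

By the ratio test, |a_{n+1}/a_n| = [(3n³ + 3n + 9)/(3(n+1)³ + 3(n+1) + 9)] · 3/10 → 3/10.
Thus R = 1/(3/10) = 10/3.
When x = 25/3, the terms are on the order of 1/n³, so the series converges absolutely by comparison with the p-series (p = 3 > 1).
When x = 5/3, the terms are on the order of 1/n³, so the series converges absolutely by comparison with the p-series (p = 3 > 1).

[5/3, 25/3]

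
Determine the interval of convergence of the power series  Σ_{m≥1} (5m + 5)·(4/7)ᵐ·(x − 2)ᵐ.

(1/4, 15/4)

Ratio test: |a_{m+1}/a_m| = [(5(m+1) + 5)/(5m + 5)] · 4/7 → 4/7 as m → ∞.
Thus R = 1/(4/7) = 7/4.
Endpoint x = 15/4: the m-th term does not approach 0; divergence by the term test.
When x = 1/4, the terms do not tend to 0, so the series diverges.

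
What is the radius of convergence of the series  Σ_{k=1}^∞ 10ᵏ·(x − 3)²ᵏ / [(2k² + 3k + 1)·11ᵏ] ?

By the ratio test, |a_{k+1}/a_k| = [(2k² + 3k + 1)/(2(k+1)² + 3(k+1) + 1)] · 10/11 → 10/11.
Writing y = (x − 3)², the series in y has radius 11/10, so |x − 3| < √(11/10) and R = √110/10.

R = √110/10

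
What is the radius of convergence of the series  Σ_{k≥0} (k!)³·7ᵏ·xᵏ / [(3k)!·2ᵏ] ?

Ratio test: |a_{k+1}/a_k| = (k+1)³/[(3k+1)·(3k+2)·(3k+3)] · 7/2 → 7/54 as k → ∞.
Thus R = 1/(7/54) = 54/7.

R = 54/7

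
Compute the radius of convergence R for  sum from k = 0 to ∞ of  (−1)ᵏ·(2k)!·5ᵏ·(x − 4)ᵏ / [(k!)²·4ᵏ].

Ratio test: |a_{k+1}/a_k| = (2k+1)·(2k+2)/(k+1)² · 5/4 → 5 as k → ∞.
Thus R = 1/(5) = 1/5.

R = 1/5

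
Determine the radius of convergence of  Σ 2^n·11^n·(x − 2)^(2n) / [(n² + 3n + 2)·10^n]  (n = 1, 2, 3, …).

Ratio test: |a_{n+1}/a_n| = [(n² + 3n + 2)/((n+1)² + 3(n+1) + 2)] · 2·11/10 → 11/5 as n → ∞.
Successive powers of (x − 2) differ by 2, so the series converges when |x − 2|² · 11/5 < 1, i.e. |x − 2| < √(5/11). So R = √55/11.

R = √55/11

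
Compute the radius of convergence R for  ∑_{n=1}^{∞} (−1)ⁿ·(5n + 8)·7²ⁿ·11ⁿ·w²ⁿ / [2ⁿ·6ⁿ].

R = 2√33/77

By the ratio test, |a_{n+1}/a_n| = [(5(n+1) + 8)/(5n + 8)] · 49·11/(2·6) → 539/12.
Since the exponent of w increases by 2 each term, convergence requires |w|² < 12/539, hence R = 2√33/77.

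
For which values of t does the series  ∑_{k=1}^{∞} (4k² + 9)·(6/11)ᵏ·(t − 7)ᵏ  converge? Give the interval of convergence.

Apply the ratio test: |a_{k+1}| / |a_k| = [(4(k+1)² + 9)/(4k² + 9)] · 6/11, which tends to 6/11 as k → ∞.
Convergence for |t − 7| · 6/11 < 1, i.e. |t − 7| < 11/6. So R = 11/6.
Check t = 53/6: the k-th term does not approach 0; divergence by the term test.
At t = 31/6: the k-th term does not approach 0; divergence by the term test.

(31/6, 53/6)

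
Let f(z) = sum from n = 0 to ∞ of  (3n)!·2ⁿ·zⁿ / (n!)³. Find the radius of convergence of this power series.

By the ratio test, |a_{n+1}/a_n| = (3n+1)·(3n+2)·(3n+3)/(n+1)³ · 2 → 54.
The series converges when 54 · |z| < 1, giving R = 1/54.

R = 1/54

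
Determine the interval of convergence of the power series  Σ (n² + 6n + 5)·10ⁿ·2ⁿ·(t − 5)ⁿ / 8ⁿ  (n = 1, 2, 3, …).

(23/5, 27/5)

The ratio of consecutive coefficients is [((n+1)² + 6(n+1) + 5)/(n² + 6n + 5)] · 10·2/8 → 5/2.
Thus R = 1/(5/2) = 2/5.
Check t = 27/5: the n-th term does not approach 0; divergence by the term test.
Check t = 23/5: the terms do not tend to 0, so the series diverges.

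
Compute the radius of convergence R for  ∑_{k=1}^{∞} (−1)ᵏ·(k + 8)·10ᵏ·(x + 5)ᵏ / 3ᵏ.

Apply the ratio test: |a_{k+1}| / |a_k| = [((k+1) + 8)/(k + 8)] · 10/3, which tends to 10/3 as k → ∞.
Hence the series converges for |x + 5| < 1/(10/3) = 3/10, so the radius of convergence is 3/10.

R = 3/10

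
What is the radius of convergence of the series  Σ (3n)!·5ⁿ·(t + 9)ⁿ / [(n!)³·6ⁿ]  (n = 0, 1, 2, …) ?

Ratio test: |a_{n+1}/a_n| = (3n+1)·(3n+2)·(3n+3)/(n+1)³ · 5/6 → 45/2 as n → ∞.
Thus R = 1/(45/2) = 2/45.

R = 2/45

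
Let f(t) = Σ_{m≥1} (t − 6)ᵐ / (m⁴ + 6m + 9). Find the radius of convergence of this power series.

Ratio test: |a_{m+1}/a_m| = (m⁴ + 6m + 9)/((m+1)⁴ + 6(m+1) + 9) → 1 as m → ∞.
So the series converges when |t − 6| < 1 and diverges when |t − 6| > 1; R = 1.

R = 1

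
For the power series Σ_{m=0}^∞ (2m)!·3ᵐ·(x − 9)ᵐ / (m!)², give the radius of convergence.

Ratio test: |a_{m+1}/a_m| = (2m+1)·(2m+2)/(m+1)² · 3 → 12 as m → ∞.
The series converges when 12 · |x − 9| < 1, giving R = 1/12.

R = 1/12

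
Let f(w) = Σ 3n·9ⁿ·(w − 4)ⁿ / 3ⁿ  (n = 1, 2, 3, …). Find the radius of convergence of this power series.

R = 1/3

Apply the ratio test: |a_{n+1}| / |a_n| = [3(n+1)/3n] · 9/3, which tends to 3 as n → ∞.
Thus R = 1/(3) = 1/3.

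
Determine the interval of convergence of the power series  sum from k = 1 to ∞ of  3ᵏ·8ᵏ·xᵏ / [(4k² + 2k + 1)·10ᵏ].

Apply the ratio test: |a_{k+1}| / |a_k| = [(4k² + 2k + 1)/(4(k+1)² + 2(k+1) + 1)] · 3·8/10, which tends to 12/5 as k → ∞.
Hence the series converges for |x| < 1/(12/5) = 5/12, so the radius of convergence is 5/12.
Check x = 5/12: the terms are on the order of 1/k², so the series converges absolutely by comparison with the p-series (p = 2 > 1).
When x = -5/12, absolute convergence follows by limit comparison with Σ 1/k².

[-5/12, 5/12]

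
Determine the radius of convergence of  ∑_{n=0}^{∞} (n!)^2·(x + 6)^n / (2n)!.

The ratio of consecutive coefficients is (n+1)²/[(2n+1)·(2n+2)] → 1/4.
Thus R = 1/(1/4) = 4.

R = 4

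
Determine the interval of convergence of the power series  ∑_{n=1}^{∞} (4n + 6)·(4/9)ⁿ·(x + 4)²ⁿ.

(-11/2, -5/2)

Apply the ratio test: |a_{n+1}| / |a_n| = [(4(n+1) + 6)/(4n + 6)] · 4/9, which tends to 4/9 as n → ∞.
Writing y = (x + 4)², the series in y has radius 9/4, so |x + 4| < √(9/4) = 3/2 and R = 3/2.
Endpoint x = -5/2: the terms do not tend to 0, so the series diverges.
At x = -11/2: the n-th term does not approach 0; divergence by the term test.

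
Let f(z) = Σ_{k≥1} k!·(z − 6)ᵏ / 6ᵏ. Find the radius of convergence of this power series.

Ratio test: |a_{k+1}/a_k| = (k+1) · 1/6 → ∞ as k → ∞.
The ratio grows without bound, so the series diverges whenever (z − 6) ≠ 0; it converges only at z = 6. R = 0.

R = 0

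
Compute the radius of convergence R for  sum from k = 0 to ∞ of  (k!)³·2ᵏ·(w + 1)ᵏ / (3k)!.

Ratio test: |a_{k+1}/a_k| = (k+1)³/[(3k+1)·(3k+2)·(3k+3)] · 2 → 2/27 as k → ∞.
The series converges when 2/27 · |w + 1| < 1, giving R = 27/2.

R = 27/2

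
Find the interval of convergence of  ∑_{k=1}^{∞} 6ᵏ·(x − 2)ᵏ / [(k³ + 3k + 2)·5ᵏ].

[7/6, 17/6]

The ratio of consecutive coefficients is [(k³ + 3k + 2)/((k+1)³ + 3(k+1) + 2)] · 6/5 → 6/5.
The series converges when 6/5 · |x − 2| < 1, giving R = 5/6.
Endpoint x = 17/6: the terms are on the order of 1/k³, so the series converges absolutely by comparison with the p-series (p = 3 > 1).
Endpoint x = 7/6: absolute convergence follows by limit comparison with Σ 1/k³.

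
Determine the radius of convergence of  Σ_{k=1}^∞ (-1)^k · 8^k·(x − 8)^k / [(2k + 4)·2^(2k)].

R = 1/2

Ratio test: |a_{k+1}/a_k| = [(2k + 4)/(2(k+1) + 4)] · 8/4 → 2 as k → ∞.
Hence the series converges for |x − 8| < 1/(2) = 1/2, so the radius of convergence is 1/2.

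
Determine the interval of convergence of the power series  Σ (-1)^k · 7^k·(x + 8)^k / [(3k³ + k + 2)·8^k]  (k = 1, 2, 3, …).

[-64/7, -48/7]

Ratio test: |a_{k+1}/a_k| = [(3k³ + k + 2)/(3(k+1)³ + (k+1) + 2)] · 7/8 → 7/8 as k → ∞.
Thus R = 1/(7/8) = 8/7.
Check x = -48/7: the terms are on the order of 1/k³, so the series converges absolutely by comparison with the p-series (p = 3 > 1).
Check x = -64/7: the series is dominated by a constant times Σ 1/k³, which converges (p = 3 > 1).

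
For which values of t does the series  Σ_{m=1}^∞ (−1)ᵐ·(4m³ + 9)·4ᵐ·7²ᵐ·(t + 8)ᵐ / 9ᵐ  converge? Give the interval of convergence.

(-1577/196, -1559/196)

By the ratio test, |a_{m+1}/a_m| = [(4(m+1)³ + 9)/(4m³ + 9)] · 4·49/9 → 196/9.
Hence the series converges for |t + 8| < 1/(196/9) = 9/196, so the radius of convergence is 9/196.
When t = -1559/196, the m-th term does not approach 0; divergence by the term test.
When t = -1577/196, the terms do not tend to 0, so the series diverges.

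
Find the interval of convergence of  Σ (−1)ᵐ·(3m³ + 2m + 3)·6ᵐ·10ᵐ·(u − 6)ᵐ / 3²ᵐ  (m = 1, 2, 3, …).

By the ratio test, |a_{m+1}/a_m| = [(3(m+1)³ + 2(m+1) + 3)/(3m³ + 2m + 3)] · 6·10/9 → 20/3.
Thus R = 1/(20/3) = 3/20.
At u = 123/20: the terms have absolute value of order m³, which does not tend to 0, so the series diverges by the divergence test.
When u = 117/20, the terms have absolute value of order m³, which does not tend to 0, so the series diverges by the divergence test.

(117/20, 123/20)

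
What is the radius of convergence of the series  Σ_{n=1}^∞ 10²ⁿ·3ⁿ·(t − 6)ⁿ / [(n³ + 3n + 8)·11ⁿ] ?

R = 11/300

By the ratio test, |a_{n+1}/a_n| = [(n³ + 3n + 8)/((n+1)³ + 3(n+1) + 8)] · 100·3/11 → 300/11.
Thus R = 1/(300/11) = 11/300.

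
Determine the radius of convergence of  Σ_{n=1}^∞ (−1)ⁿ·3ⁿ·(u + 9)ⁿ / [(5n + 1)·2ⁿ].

Apply the ratio test: |a_{n+1}| / |a_n| = [(5n + 1)/(5(n+1) + 1)] · 3/2, which tends to 3/2 as n → ∞.
Hence the series converges for |u + 9| < 1/(3/2) = 2/3, so the radius of convergence is 2/3.

R = 2/3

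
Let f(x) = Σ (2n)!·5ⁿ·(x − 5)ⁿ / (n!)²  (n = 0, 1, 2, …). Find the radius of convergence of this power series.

R = 1/20

Ratio test: |a_{n+1}/a_n| = (2n+1)·(2n+2)/(n+1)² · 5 → 20 as n → ∞.
The series converges when 20 · |x − 5| < 1, giving R = 1/20.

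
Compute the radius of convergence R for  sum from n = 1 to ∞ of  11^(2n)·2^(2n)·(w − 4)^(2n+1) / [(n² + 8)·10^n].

R = √10/22

By the ratio test, |a_{n+1}/a_n| = [(n² + 8)/((n+1)² + 8)] · 121·4/10 → 242/5.
Since the exponent of (w − 4) increases by 2 each term, convergence requires |w − 4|² < 5/242, hence R = √10/22.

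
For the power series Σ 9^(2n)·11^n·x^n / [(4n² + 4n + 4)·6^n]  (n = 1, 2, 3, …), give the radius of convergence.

Apply the ratio test: |a_{n+1}| / |a_n| = [(4n² + 4n + 4)/(4(n+1)² + 4(n+1) + 4)] · 81·11/6, which tends to 297/2 as n → ∞.
Convergence for |x| · 297/2 < 1, i.e. |x| < 2/297. So R = 2/297.

R = 2/297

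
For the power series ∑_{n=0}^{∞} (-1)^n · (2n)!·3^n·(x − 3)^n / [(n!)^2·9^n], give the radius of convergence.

R = 3/4

Ratio test: |a_{n+1}/a_n| = (2n+1)·(2n+2)/(n+1)² · 3/9 → 4/3 as n → ∞.
Hence the series converges for |x − 3| < 1/(4/3) = 3/4, so the radius of convergence is 3/4.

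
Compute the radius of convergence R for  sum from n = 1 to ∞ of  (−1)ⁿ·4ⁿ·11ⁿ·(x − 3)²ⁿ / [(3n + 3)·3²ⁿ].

R = 3√11/22

Ratio test: |a_{n+1}/a_n| = [(3n + 3)/(3(n+1) + 3)] · 4·11/9 → 44/9 as n → ∞.
Successive powers of (x − 3) differ by 2, so the series converges when |x − 3|² · 44/9 < 1, i.e. |x − 3| < √(9/44). So R = 3√11/22.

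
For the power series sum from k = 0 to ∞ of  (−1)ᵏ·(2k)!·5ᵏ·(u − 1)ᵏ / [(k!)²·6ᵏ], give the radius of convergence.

R = 3/10

The ratio of consecutive coefficients is (2k+1)·(2k+2)/(k+1)² · 5/6 → 10/3.
The series converges when 10/3 · |u − 1| < 1, giving R = 3/10.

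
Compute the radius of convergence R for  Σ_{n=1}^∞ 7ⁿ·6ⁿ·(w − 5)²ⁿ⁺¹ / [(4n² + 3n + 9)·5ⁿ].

R = √210/42

Ratio test: |a_{n+1}/a_n| = [(4n² + 3n + 9)/(4(n+1)² + 3(n+1) + 9)] · 7·6/5 → 42/5 as n → ∞.
Since the exponent of (w − 5) increases by 2 each term, convergence requires |w − 5|² < 5/42, hence R = √210/42.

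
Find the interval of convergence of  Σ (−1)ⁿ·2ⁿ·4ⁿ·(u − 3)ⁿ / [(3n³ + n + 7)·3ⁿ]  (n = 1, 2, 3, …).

The ratio of consecutive coefficients is [(3n³ + n + 7)/(3(n+1)³ + (n+1) + 7)] · 2·4/3 → 8/3.
The series converges when 8/3 · |u − 3| < 1, giving R = 3/8.
At u = 27/8: the terms are on the order of 1/n³, so the series converges absolutely by comparison with the p-series (p = 3 > 1).
Endpoint u = 21/8: the series is dominated by a constant times Σ 1/n³, which converges (p = 3 > 1).

[21/8, 27/8]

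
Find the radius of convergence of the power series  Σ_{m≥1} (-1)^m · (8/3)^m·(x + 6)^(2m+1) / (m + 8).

Apply the ratio test: |a_{m+1}| / |a_m| = [(m + 8)/((m+1) + 8)] · 8/3, which tends to 8/3 as m → ∞.
Writing y = (x + 6)², the series in y has radius 3/8, so |x + 6| < √(3/8) and R = √6/4.

R = √6/4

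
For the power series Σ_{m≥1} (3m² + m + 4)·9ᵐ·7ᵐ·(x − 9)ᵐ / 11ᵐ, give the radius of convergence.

By the ratio test, |a_{m+1}/a_m| = [(3(m+1)² + (m+1) + 4)/(3m² + m + 4)] · 9·7/11 → 63/11.
The series converges when 63/11 · |x − 9| < 1, giving R = 11/63.

R = 11/63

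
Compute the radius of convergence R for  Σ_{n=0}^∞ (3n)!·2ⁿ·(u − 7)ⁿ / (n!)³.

By the ratio test, |a_{n+1}/a_n| = (3n+1)·(3n+2)·(3n+3)/(n+1)³ · 2 → 54.
Convergence for |u − 7| · 54 < 1, i.e. |u − 7| < 1/54. So R = 1/54.

R = 1/54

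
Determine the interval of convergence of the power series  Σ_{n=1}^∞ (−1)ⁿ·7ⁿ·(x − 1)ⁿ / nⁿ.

(−∞, ∞)

Applying the root test, |a_n|^(1/n) = 7/n → 0.
The limit is 0 for every x, so R = ∞.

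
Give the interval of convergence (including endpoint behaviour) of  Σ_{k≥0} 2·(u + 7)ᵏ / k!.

The ratio of consecutive coefficients is 2/2 · 1/(k+1) → 0.
Since the limit is 0 < 1 for every u, the series converges on all of ℝ and R = ∞.

(−∞, ∞)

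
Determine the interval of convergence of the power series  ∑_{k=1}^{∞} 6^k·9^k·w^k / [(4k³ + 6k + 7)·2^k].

The ratio of consecutive coefficients is [(4k³ + 6k + 7)/(4(k+1)³ + 6(k+1) + 7)] · 6·9/2 → 27.
The series converges when 27 · |w| < 1, giving R = 1/27.
When w = 1/27, absolute convergence follows by limit comparison with Σ 1/k³.
When w = -1/27, the terms are on the order of 1/k³, so the series converges absolutely by comparison with the p-series (p = 3 > 1).

[-1/27, 1/27]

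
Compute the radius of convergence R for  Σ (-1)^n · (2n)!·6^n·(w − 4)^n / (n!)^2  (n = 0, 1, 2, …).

R = 1/24

Ratio test: |a_{n+1}/a_n| = (2n+1)·(2n+2)/(n+1)² · 6 → 24 as n → ∞.
Convergence for |w − 4| · 24 < 1, i.e. |w − 4| < 1/24. So R = 1/24.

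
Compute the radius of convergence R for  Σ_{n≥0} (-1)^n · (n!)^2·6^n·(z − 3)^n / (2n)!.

By the ratio test, |a_{n+1}/a_n| = (n+1)²/[(2n+1)·(2n+2)] · 6 → 3/2.
Convergence for |z − 3| · 3/2 < 1, i.e. |z − 3| < 2/3. So R = 2/3.

R = 2/3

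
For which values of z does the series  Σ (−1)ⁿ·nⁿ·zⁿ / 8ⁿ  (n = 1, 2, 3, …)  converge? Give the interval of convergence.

{0}

By the Cauchy root test, |a_n|^(1/n) = n/8 → ∞.
Since the n-th root of |a_n| is unbounded, the series converges only at z = 0; R = 0.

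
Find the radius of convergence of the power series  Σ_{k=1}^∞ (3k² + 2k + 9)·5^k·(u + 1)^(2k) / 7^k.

The ratio of consecutive coefficients is [(3(k+1)² + 2(k+1) + 9)/(3k² + 2k + 9)] · 5/7 → 5/7.
Writing y = (u + 1)², the series in y has radius 7/5, so |u + 1| < √(7/5) and R = √35/5.

R = √35/5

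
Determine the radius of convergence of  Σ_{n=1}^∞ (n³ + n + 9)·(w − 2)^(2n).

Apply the ratio test: |a_{n+1}| / |a_n| = ((n+1)³ + (n+1) + 9)/(n³ + n + 9), which tends to 1 as n → ∞.
Since the exponent of (w − 2) increases by 2 each term, convergence requires |w − 2|² < 1, hence R = 1.

R = 1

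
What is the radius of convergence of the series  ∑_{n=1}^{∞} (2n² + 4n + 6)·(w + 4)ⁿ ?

R = 1

The ratio of consecutive coefficients is (2(n+1)² + 4(n+1) + 6)/(2n² + 4n + 6) → 1.
So the series converges when |w + 4| < 1 and diverges when |w + 4| > 1; R = 1.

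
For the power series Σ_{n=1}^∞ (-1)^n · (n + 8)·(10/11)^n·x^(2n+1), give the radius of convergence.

By the ratio test, |a_{n+1}/a_n| = [((n+1) + 8)/(n + 8)] · 10/11 → 10/11.
Successive powers of x differ by 2, so the series converges when |x|² · 10/11 < 1, i.e. |x| < √(11/10). So R = √110/10.

R = √110/10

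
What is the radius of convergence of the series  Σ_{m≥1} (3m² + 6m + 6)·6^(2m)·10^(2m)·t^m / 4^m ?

Ratio test: |a_{m+1}/a_m| = [(3(m+1)² + 6(m+1) + 6)/(3m² + 6m + 6)] · 36·100/4 → 900 as m → ∞.
The series converges when 900 · |t| < 1, giving R = 1/900.

R = 1/900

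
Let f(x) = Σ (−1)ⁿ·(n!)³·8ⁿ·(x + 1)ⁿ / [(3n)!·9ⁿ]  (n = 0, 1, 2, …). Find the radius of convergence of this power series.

Ratio test: |a_{n+1}/a_n| = (n+1)³/[(3n+1)·(3n+2)·(3n+3)] · 8/9 → 8/243 as n → ∞.
Hence the series converges for |x + 1| < 1/(8/243) = 243/8, so the radius of convergence is 243/8.

R = 243/8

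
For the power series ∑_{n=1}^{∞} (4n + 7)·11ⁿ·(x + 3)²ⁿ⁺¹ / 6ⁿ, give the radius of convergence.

By the ratio test, |a_{n+1}/a_n| = [(4(n+1) + 7)/(4n + 7)] · 11/6 → 11/6.
Successive powers of (x + 3) differ by 2, so the series converges when |x + 3|² · 11/6 < 1, i.e. |x + 3| < √(6/11). So R = √66/11.

R = √66/11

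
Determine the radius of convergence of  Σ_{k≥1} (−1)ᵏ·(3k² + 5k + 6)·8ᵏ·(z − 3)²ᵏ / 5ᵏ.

The ratio of consecutive coefficients is [(3(k+1)² + 5(k+1) + 6)/(3k² + 5k + 6)] · 8/5 → 8/5.
Successive powers of (z − 3) differ by 2, so the series converges when |z − 3|² · 8/5 < 1, i.e. |z − 3| < √(5/8). So R = √10/4.

R = √10/4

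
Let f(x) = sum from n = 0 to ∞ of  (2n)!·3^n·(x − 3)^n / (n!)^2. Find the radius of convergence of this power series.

R = 1/12

Apply the ratio test: |a_{n+1}| / |a_n| = (2n+1)·(2n+2)/(n+1)² · 3, which tends to 12 as n → ∞.
The series converges when 12 · |x − 3| < 1, giving R = 1/12.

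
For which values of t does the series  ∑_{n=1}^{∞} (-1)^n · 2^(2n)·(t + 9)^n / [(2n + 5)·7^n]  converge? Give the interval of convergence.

(-43/4, -29/4]

Ratio test: |a_{n+1}/a_n| = [(2n + 5)/(2(n+1) + 5)] · 4/7 → 4/7 as n → ∞.
Hence the series converges for |t + 9| < 1/(4/7) = 7/4, so the radius of convergence is 7/4.
When t = -29/4, the terms alternate in sign and decrease monotonically to 0 in absolute value (size ~ c/n), so the alternating series test gives convergence.
Check t = -43/4: comparison with the harmonic series Σ 1/n shows the series diverges.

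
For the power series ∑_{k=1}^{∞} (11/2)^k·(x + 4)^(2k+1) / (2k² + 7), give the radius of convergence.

The ratio of consecutive coefficients is [(2k² + 7)/(2(k+1)² + 7)] · 11/2 → 11/2.
Successive powers of (x + 4) differ by 2, so the series converges when |x + 4|² · 11/2 < 1, i.e. |x + 4| < √(2/11). So R = √22/11.

R = √22/11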